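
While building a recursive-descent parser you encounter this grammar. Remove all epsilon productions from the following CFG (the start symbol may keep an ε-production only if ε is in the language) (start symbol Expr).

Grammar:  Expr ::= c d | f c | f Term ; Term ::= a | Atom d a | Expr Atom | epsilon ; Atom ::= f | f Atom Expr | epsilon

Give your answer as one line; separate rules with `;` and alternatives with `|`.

Nullable nonterminals: {Atom, Term}.
ε ∉ L(G), so no ε-production is kept.
For each production, add variants omitting each subset of nullable occurrences: Expr → f Term gives f Term | f. Term → Atom d a gives Atom d a | d a. Term → Expr Atom gives Expr Atom | Expr. Atom → f Atom Expr gives f Atom Expr | f Expr.

Expr ::= c d | f c | f Term | f; Term ::= a | Atom d a | d a | Expr Atom | Expr; Atom ::= f | f Atom Expr | f Expr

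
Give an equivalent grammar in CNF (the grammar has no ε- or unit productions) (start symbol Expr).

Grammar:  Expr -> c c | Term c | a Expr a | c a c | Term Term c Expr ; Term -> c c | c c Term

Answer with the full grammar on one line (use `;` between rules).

Expr -> X1 X1 | Term X1 | X2 Y1 | X1 Y2 | Term Y3; Term -> X1 X1 | X1 Y5; X1 -> c; X2 -> a; Y1 -> Expr X2; Y2 -> X2 X1; Y3 -> Term Y4; Y4 -> X1 Expr; Y5 -> X1 Term

Introduce a nonterminal for each terminal appearing in a rule of length ≥ 2: X1 → c, X2 → a.
Binarize each right-hand side of length ≥ 3 by chaining fresh nonterminals (Y1, Y2, …): affected rules were Expr → X2 Expr X2; Expr → X1 X2 X1; Expr → Term Term X1 Expr; Term → X1 X1 Term.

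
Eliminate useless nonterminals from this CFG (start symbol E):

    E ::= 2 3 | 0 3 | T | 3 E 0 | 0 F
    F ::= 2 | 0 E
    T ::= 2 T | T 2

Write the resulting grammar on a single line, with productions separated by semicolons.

E ::= 2 3 | 0 3 | 3 E 0 | 0 F; F ::= 2 | 0 E

Generating nonterminals: {E, F}.
Reachable from E after that: {E, F}.
Removed useless symbols: {T} and every production mentioning them.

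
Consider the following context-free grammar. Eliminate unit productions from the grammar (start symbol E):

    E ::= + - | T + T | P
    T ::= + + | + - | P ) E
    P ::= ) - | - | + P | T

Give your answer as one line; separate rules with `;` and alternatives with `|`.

Unit pairs: E ⇒* {P, T}; P ⇒* {T}.
Replace each nonterminal's rules with the union of the non-unit rules of every nonterminal it unit-derives.

E ::= + - | T + T | ) - | - | + P | + + | P ) E; T ::= + + | + - | P ) E; P ::= ) - | - | + P | + + | + - | P ) E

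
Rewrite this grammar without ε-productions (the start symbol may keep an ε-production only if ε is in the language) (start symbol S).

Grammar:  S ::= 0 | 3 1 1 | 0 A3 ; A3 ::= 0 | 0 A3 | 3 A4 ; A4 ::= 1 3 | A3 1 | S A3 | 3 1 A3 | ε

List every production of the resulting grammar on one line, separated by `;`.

S ::= 0 | 3 1 1 | 0 A3; A3 ::= 0 | 0 A3 | 3 A4 | 3; A4 ::= 1 3 | A3 1 | S A3 | 3 1 A3

The nullable symbols are {A4}.
ε ∉ L(G), so no ε-production is kept.
For each production, add variants omitting each subset of nullable occurrences: A3 → 3 A4 gives 3 A4 | 3.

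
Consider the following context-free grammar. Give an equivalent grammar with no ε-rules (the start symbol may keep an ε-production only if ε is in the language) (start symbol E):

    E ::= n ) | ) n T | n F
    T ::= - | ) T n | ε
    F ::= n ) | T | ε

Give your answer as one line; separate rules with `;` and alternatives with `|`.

The nullable symbols are {F, T}.
ε ∉ L(G), so no ε-production is kept.
For each production, add variants omitting each subset of nullable occurrences: E → ) n T gives ) n T | ) n. E → n F gives n F | n. T → ) T n gives ) T n | ) n.

E ::= n ) | ) n T | ) n | n F | n; T ::= - | ) T n | ) n; F ::= n ) | T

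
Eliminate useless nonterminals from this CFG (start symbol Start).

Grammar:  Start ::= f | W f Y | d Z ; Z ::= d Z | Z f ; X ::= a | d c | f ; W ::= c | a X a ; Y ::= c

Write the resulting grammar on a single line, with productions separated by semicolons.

Generating nonterminals: {Start, W, X, Y}.
Reachable from Start after that: {Start, W, X, Y}.
Removed useless symbols: {Z} and every production mentioning them.

Start ::= f | W f Y; X ::= a | d c | f; W ::= c | a X a; Y ::= c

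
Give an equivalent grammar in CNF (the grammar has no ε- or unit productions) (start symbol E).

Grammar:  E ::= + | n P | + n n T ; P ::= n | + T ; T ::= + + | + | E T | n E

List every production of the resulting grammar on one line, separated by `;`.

E ::= + | X1 P | X2 Y1; P ::= n | X2 T; T ::= X2 X2 | + | E T | X1 E; X1 ::= n; X2 ::= +; Y1 ::= X1 Y2; Y2 ::= X1 T

Introduce a nonterminal for each terminal appearing in a rule of length ≥ 2: X1 → n, X2 → +.
Binarize each right-hand side of length ≥ 3 by chaining fresh nonterminals (Y1, Y2, …): affected rules were E → X2 X1 X1 T.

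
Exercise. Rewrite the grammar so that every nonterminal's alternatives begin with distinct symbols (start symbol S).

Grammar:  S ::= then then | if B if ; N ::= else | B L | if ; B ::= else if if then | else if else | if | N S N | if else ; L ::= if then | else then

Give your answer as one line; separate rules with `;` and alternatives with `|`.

S ::= then then | if B if; N ::= else | B L | if; B ::= N S N | else if B' | if B''; L ::= if then | else then; B' ::= if then | else; B'' ::= eps | else

B has alternatives sharing prefix 'else if': factor to B → else if B' with B' → if then | else.
B has alternatives sharing prefix 'if': factor to B → if B'' with B'' → ε | else.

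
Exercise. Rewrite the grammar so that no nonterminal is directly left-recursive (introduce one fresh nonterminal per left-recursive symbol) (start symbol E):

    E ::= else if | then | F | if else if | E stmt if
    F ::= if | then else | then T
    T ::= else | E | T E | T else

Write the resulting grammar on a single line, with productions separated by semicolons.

E ::= else if E' | then E' | F E' | if else if E'; F ::= if | then else | then T; T ::= else T' | E T'; E' ::= stmt if E' | epsilon; T' ::= E T' | else T' | epsilon

Directly left-recursive nonterminals: E, T.
For E: α = {stmt if}, β = {else if, then, F, if else if}. Rewrite as E → β E' and E' → α E' | ε.
For T: α = {E, else}, β = {else, E}. Rewrite as T → β T' and T' → α T' | ε.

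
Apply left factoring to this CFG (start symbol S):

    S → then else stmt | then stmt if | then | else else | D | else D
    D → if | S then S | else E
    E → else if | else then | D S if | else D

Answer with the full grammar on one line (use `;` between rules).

S has alternatives sharing prefix 'then': factor to S → then S' with S' → else stmt | stmt if | ε.
S has alternatives sharing prefix 'else': factor to S → else S'' with S'' → else | D.
E has alternatives sharing prefix 'else': factor to E → else E' with E' → if | then | D.

S → D | then S' | else S''; D → if | S then S | else E; E → D S if | else E'; S' → else stmt | stmt if | ε; S'' → else | D; E' → if | then | D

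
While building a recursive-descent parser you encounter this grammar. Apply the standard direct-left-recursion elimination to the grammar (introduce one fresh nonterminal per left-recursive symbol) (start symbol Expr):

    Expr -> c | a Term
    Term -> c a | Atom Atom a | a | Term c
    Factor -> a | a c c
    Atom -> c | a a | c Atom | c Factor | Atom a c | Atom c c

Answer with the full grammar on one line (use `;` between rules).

Left recursion appears on Term, Atom.
For Term: α = {c}, β = {c a, Atom Atom a, a}. Rewrite as Term → β Term1 and Term1 → α Term1 | ε.
For Atom: α = {a c, c c}, β = {c, a a, c Atom, c Factor}. Rewrite as Atom → β Atom1 and Atom1 → α Atom1 | ε.

Expr -> c | a Term; Term -> c a Term1 | Atom Atom a Term1 | a Term1; Factor -> a | a c c; Atom -> c Atom1 | a a Atom1 | c Atom Atom1 | c Factor Atom1; Term1 -> c Term1 | ε; Atom1 -> a c Atom1 | c c Atom1 | ε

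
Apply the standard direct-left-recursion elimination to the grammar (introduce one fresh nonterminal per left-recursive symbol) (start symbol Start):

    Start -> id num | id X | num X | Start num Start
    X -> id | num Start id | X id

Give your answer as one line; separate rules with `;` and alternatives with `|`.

Start -> id num Start1 | id X Start1 | num X Start1; X -> id X1 | num Start id X1; Start1 -> num Start Start1 | ε; X1 -> id X1 | ε

Left recursion appears on Start, X.
For Start: α = {num Start}, β = {id num, id X, num X}. Rewrite as Start → β Start1 and Start1 → α Start1 | ε.
For X: α = {id}, β = {id, num Start id}. Rewrite as X → β X1 and X1 → α X1 | ε.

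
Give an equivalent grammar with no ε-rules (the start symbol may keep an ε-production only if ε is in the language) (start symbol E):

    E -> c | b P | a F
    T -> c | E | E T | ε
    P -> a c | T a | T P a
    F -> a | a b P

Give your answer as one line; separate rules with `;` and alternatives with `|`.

Nullable set = {T}.
ε ∉ L(G), so no ε-production is kept.
Add the nullable-subset variants: P → T a gives T a | a. P → T P a gives T P a | P a.

E -> c | b P | a F; T -> c | E | E T; P -> a c | T a | a | T P a | P a; F -> a | a b P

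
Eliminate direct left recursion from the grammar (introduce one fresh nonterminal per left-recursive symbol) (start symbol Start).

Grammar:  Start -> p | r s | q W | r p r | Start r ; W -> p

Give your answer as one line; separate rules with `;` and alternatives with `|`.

Start -> p Start1 | r s Start1 | q W Start1 | r p r Start1; W -> p; Start1 -> r Start1 | ε

Left recursion appears on Start.
For Start: α = {r}, β = {p, r s, q W, r p r}. Rewrite as Start → β Start1 and Start1 → α Start1 | ε.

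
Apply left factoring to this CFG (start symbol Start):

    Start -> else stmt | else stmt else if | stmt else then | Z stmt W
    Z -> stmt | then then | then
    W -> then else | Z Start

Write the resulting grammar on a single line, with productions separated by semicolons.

Start has alternatives sharing prefix 'else stmt': factor to Start → else stmt Start1 with Start1 → ε | else if.
Z has alternatives sharing prefix 'then': factor to Z → then Z1 with Z1 → then | ε.

Start -> stmt else then | Z stmt W | else stmt Start1; Z -> stmt | then Z1; W -> then else | Z Start; Start1 -> ε | else if; Z1 -> then | ε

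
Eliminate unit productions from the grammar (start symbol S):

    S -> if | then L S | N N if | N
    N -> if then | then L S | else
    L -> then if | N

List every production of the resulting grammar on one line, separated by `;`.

Unit pairs: L ⇒* {N}; S ⇒* {N}.
For each unit pair (A, B), copy every non-unit production of B to A, then drop all unit productions.

S -> if | then L S | N N if | if then | else; N -> if then | then L S | else; L -> then if | if then | then L S | else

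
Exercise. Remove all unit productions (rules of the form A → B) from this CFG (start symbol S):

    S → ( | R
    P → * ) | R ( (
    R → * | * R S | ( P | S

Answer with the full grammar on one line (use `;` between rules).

S → ( | * | * R S | ( P; P → * ) | R ( (; R → ( | * | * R S | ( P

Unit pairs: R ⇒* {S}; S ⇒* {R}.
For every A with A ⇒* B via unit rules, add B's non-unit alternatives to A; then delete every rule of the form X → Y.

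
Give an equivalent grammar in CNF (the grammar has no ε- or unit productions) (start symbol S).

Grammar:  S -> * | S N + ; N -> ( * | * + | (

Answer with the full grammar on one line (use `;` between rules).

Introduce a nonterminal for each terminal appearing in a rule of length ≥ 2: X1 → +, X2 → (, X3 → *.
Binarize each right-hand side of length ≥ 3 by chaining fresh nonterminals (Y1, Y2, …): affected rules were S → S N X1.

S -> * | S Y1; N -> X2 X3 | X3 X1 | (; X1 -> +; X2 -> (; X3 -> *; Y1 -> N X1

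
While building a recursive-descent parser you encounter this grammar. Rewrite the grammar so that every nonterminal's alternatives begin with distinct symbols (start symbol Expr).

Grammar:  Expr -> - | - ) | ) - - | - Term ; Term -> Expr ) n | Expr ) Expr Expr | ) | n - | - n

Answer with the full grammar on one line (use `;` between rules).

Expr has alternatives sharing prefix '-': factor to Expr → - Expr1 with Expr1 → ε | ) | Term.
Term has alternatives sharing prefix 'Expr )': factor to Term → Expr ) Term1 with Term1 → n | Expr Expr.

Expr -> ) - - | - Expr1; Term -> ) | n - | - n | Expr ) Term1; Expr1 -> ε | ) | Term; Term1 -> n | Expr Expr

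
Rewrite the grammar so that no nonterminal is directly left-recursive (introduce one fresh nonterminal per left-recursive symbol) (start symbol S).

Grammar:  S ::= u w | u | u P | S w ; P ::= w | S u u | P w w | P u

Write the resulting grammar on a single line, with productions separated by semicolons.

S ::= u w S' | u S' | u P S'; P ::= w P' | S u u P'; S' ::= w S' | ε; P' ::= w w P' | u P' | ε

Left recursion appears on S, P.
For S: α = {w}, β = {u w, u, u P}. Rewrite as S → β S' and S' → α S' | ε.
For P: α = {w w, u}, β = {w, S u u}. Rewrite as P → β P' and P' → α P' | ε.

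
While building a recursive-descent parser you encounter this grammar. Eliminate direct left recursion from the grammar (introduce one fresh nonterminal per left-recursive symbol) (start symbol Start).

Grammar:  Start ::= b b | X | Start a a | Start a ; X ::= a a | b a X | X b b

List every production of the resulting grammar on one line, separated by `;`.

Start ::= b b Start1 | X Start1; X ::= a a X1 | b a X X1; Start1 ::= a a Start1 | a Start1 | ε; X1 ::= b b X1 | ε

Start, X are directly left-recursive.
For Start: α = {a a, a}, β = {b b, X}. Rewrite as Start → β Start1 and Start1 → α Start1 | ε.
For X: α = {b b}, β = {a a, b a X}. Rewrite as X → β X1 and X1 → α X1 | ε.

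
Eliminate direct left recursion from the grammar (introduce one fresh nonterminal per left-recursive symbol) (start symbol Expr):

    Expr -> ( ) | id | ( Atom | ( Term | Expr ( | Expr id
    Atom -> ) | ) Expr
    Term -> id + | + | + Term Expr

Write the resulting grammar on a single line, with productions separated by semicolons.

Directly left-recursive nonterminal: Expr.
For Expr: α = {(, id}, β = {( ), id, ( Atom, ( Term}. Rewrite as Expr → β Expr1 and Expr1 → α Expr1 | ε.

Expr -> ( ) Expr1 | id Expr1 | ( Atom Expr1 | ( Term Expr1; Atom -> ) | ) Expr; Term -> id + | + | + Term Expr; Expr1 -> ( Expr1 | id Expr1 | ε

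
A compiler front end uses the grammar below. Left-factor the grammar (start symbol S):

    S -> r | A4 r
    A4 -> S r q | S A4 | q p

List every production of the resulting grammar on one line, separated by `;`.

A4 has alternatives sharing prefix 'S': factor to A4 → S A4' with A4' → r q | A4.

S -> r | A4 r; A4 -> q p | S A4'; A4' -> r q | A4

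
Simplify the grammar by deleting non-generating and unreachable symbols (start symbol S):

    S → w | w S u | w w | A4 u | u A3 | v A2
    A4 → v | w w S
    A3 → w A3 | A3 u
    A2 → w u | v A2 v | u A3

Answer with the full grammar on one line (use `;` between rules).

Generating nonterminals: {A2, A4, S}.
Reachable from S after that: {A2, A4, S}.
Removed useless symbols: {A3} and every production mentioning them.

S → w | w S u | w w | A4 u | v A2; A4 → v | w w S; A2 → w u | v A2 v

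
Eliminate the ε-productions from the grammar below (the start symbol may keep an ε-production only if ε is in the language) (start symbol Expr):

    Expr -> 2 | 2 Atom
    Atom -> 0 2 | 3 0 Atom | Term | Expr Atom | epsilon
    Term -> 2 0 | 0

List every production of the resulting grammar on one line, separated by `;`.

Expr -> 2 | 2 Atom; Atom -> 0 2 | 3 0 Atom | 3 0 | Term | Expr Atom | Expr; Term -> 2 0 | 0

Nullable nonterminals: {Atom}.
ε ∉ L(G), so no ε-production is kept.
For each production, add variants omitting each subset of nullable occurrences: Atom → 3 0 Atom gives 3 0 Atom | 3 0. Atom → Expr Atom gives Expr Atom | Expr.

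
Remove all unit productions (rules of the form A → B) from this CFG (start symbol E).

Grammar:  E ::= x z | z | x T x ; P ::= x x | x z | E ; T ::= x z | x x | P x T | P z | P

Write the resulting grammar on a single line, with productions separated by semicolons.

E ::= x z | z | x T x; P ::= x z | z | x T x | x x; T ::= x z | z | x T x | x x | P x T | P z

Unit pairs: P ⇒* {E}; T ⇒* {E, P}.
For each unit pair (A, B), copy every non-unit production of B to A, then drop all unit productions.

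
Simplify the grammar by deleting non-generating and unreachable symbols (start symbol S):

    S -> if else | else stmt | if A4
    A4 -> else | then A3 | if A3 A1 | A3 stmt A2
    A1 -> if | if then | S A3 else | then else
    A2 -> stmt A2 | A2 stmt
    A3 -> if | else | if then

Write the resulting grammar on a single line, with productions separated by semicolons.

S -> if else | else stmt | if A4; A4 -> else | then A3 | if A3 A1; A1 -> if | if then | S A3 else | then else; A3 -> if | else | if then

Generating nonterminals: {A1, A3, A4, S}.
Reachable from S after that: {A1, A3, A4, S}.
Removed useless symbols: {A2} and every production mentioning them.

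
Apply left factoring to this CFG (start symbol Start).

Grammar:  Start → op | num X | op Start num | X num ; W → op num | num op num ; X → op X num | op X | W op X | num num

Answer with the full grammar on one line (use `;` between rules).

Start has alternatives sharing prefix 'op': factor to Start → op Start1 with Start1 → ε | Start num.
X has alternatives sharing prefix 'op X': factor to X → op X X1 with X1 → num | ε.

Start → num X | X num | op Start1; W → op num | num op num; X → W op X | num num | op X X1; Start1 → epsilon | Start num; X1 → num | epsilon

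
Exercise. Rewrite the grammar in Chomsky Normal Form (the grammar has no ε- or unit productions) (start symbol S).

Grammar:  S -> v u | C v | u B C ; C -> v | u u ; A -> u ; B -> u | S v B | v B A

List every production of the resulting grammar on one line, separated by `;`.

S -> X1 X2 | C X1 | X2 Y1; C -> v | X2 X2; A -> u; B -> u | S Y2 | X1 Y3; X1 -> v; X2 -> u; Y1 -> B C; Y2 -> X1 B; Y3 -> B A

Introduce a nonterminal for each terminal appearing in a rule of length ≥ 2: X1 → v, X2 → u.
Binarize each right-hand side of length ≥ 3 by chaining fresh nonterminals (Y1, Y2, …): affected rules were S → X2 B C; B → S X1 B; B → X1 B A.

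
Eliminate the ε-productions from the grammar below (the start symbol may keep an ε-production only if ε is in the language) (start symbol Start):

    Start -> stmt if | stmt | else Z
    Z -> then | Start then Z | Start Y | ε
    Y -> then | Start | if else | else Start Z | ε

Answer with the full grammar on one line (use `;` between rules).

Nullable nonterminals: {Y, Z}.
ε ∉ L(G), so no ε-production is kept.
Expand every rule over subsets of its nullable positions: Start → else Z gives else Z | else. Z → Start then Z gives Start then Z | Start then. Z → Start Y gives Start Y | Start. Y → else Start Z gives else Start Z | else Start.

Start -> stmt if | stmt | else Z | else; Z -> then | Start then Z | Start then | Start Y | Start; Y -> then | Start | if else | else Start Z | else Start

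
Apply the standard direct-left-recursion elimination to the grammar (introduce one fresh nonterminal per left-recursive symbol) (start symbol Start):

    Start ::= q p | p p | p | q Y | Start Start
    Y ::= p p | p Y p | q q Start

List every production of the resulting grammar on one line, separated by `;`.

Start ::= q p Start1 | p p Start1 | p Start1 | q Y Start1; Y ::= p p | p Y p | q q Start; Start1 ::= Start Start1 | ε

Start is directly left-recursive.
For Start: α = {Start}, β = {q p, p p, p, q Y}. Rewrite as Start → β Start1 and Start1 → α Start1 | ε.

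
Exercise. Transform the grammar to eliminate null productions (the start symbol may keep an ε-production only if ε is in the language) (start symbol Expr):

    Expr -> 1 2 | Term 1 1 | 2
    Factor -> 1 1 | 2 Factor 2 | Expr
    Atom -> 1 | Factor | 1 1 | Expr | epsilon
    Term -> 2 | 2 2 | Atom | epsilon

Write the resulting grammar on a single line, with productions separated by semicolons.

Expr -> 1 2 | Term 1 1 | 1 1 | 2; Factor -> 1 1 | 2 Factor 2 | Expr; Atom -> 1 | Factor | 1 1 | Expr; Term -> 2 | 2 2 | Atom

Nullable nonterminals: {Atom, Term}.
ε ∉ L(G), so no ε-production is kept.
For each production, add variants omitting each subset of nullable occurrences: Expr → Term 1 1 gives Term 1 1 | 1 1.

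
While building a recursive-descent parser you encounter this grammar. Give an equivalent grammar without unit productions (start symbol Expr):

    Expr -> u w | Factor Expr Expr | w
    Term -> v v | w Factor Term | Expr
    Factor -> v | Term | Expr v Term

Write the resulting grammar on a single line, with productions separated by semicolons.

Expr -> u w | Factor Expr Expr | w; Term -> v v | w Factor Term | u w | Factor Expr Expr | w; Factor -> v v | w Factor Term | v | Expr v Term | u w | Factor Expr Expr | w

Unit pairs: Factor ⇒* {Expr, Term}; Term ⇒* {Expr}.
For every A with A ⇒* B via unit rules, add B's non-unit alternatives to A; then delete every rule of the form X → Y.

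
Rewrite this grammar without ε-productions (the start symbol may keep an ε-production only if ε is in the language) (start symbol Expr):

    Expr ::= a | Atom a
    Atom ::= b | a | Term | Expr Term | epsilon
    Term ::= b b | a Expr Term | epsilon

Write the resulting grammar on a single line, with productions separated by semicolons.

Expr ::= a | Atom a; Atom ::= b | a | Term | Expr Term | Expr; Term ::= b b | a Expr Term | a Expr

The nullable symbols are {Atom, Term}.
ε ∉ L(G), so no ε-production is kept.
Expand every rule over subsets of its nullable positions: Atom → Expr Term gives Expr Term | Expr. Term → a Expr Term gives a Expr Term | a Expr.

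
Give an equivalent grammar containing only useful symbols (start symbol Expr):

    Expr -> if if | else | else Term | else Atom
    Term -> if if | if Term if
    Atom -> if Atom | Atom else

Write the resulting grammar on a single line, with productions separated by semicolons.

Generating nonterminals: {Expr, Term}.
Reachable from Expr after that: {Expr, Term}.
Removed useless symbols: {Atom} and every production mentioning them.

Expr -> if if | else | else Term; Term -> if if | if Term if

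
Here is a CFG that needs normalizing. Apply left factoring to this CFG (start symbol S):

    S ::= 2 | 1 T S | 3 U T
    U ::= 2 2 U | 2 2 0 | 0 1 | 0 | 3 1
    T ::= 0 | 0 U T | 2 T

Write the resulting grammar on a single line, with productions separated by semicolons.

S ::= 2 | 1 T S | 3 U T; U ::= 3 1 | 2 2 U' | 0 U''; T ::= 2 T | 0 T'; U' ::= U | 0; U'' ::= 1 | ε; T' ::= ε | U T

U has alternatives sharing prefix '2 2': factor to U → 2 2 U' with U' → U | 0.
U has alternatives sharing prefix '0': factor to U → 0 U'' with U'' → 1 | ε.
T has alternatives sharing prefix '0': factor to T → 0 T' with T' → ε | U T.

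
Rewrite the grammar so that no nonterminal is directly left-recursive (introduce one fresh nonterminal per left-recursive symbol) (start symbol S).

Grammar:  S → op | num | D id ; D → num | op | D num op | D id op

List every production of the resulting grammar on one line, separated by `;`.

D is directly left-recursive.
For D: α = {num op, id op}, β = {num, op}. Rewrite as D → β D' and D' → α D' | ε.

S → op | num | D id; D → num D' | op D'; D' → num op D' | id op D' | ε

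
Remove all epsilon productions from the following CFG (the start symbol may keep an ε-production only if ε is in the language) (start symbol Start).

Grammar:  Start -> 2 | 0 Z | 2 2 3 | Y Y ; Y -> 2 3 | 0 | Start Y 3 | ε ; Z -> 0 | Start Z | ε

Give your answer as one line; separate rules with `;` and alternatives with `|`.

Nullable set = {Start, Y, Z}.
ε ∈ L(G) since Start is nullable, so keep Start → ε.
Expand every rule over subsets of its nullable positions: Start → 0 Z gives 0 Z | 0. Start → Y Y gives Y Y | Y. Y → Start Y 3 gives Start Y 3 | Start 3 | Y 3 | 3. Z → Start Z gives Start Z | Start.

Start -> 2 | 0 Z | 0 | 2 2 3 | Y Y | Y | ε; Y -> 2 3 | 0 | Start Y 3 | Start 3 | Y 3 | 3; Z -> 0 | Start Z | Start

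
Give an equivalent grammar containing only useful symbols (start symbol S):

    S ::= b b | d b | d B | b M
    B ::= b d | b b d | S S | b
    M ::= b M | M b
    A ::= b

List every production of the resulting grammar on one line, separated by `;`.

Generating nonterminals: {A, B, S}.
Reachable from S after that: {B, S}.
Removed useless symbols: {A, M} and every production mentioning them.

S ::= b b | d b | d B; B ::= b d | b b d | S S | b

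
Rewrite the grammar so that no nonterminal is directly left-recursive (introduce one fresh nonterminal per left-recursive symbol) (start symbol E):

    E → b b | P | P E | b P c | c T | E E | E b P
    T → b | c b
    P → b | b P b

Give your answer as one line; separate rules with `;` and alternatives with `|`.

E → b b E' | P E' | P E E' | b P c E' | c T E'; T → b | c b; P → b | b P b; E' → E E' | b P E' | ε

E is directly left-recursive.
For E: α = {E, b P}, β = {b b, P, P E, b P c, c T}. Rewrite as E → β E' and E' → α E' | ε.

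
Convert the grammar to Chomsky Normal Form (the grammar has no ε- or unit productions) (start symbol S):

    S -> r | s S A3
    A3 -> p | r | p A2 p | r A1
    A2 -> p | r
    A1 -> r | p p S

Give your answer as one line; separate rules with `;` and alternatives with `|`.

Introduce a nonterminal for each terminal appearing in a rule of length ≥ 2: X1 → s, X2 → p, X3 → r.
Binarize each right-hand side of length ≥ 3 by chaining fresh nonterminals (Y1, Y2, …): affected rules were S → X1 S A3; A3 → X2 A2 X2; A1 → X2 X2 S.

S -> r | X1 Y1; A3 -> p | r | X2 Y2 | X3 A1; A2 -> p | r; A1 -> r | X2 Y3; X1 -> s; X2 -> p; X3 -> r; Y1 -> S A3; Y2 -> A2 X2; Y3 -> X2 S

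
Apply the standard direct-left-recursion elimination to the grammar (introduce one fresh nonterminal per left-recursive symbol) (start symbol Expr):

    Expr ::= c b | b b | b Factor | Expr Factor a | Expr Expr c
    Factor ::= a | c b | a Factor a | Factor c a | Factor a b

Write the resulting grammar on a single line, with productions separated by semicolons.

Expr ::= c b Expr1 | b b Expr1 | b Factor Expr1; Factor ::= a Factor1 | c b Factor1 | a Factor a Factor1; Expr1 ::= Factor a Expr1 | Expr c Expr1 | ε; Factor1 ::= c a Factor1 | a b Factor1 | ε

Expr, Factor are directly left-recursive.
For Expr: α = {Factor a, Expr c}, β = {c b, b b, b Factor}. Rewrite as Expr → β Expr1 and Expr1 → α Expr1 | ε.
For Factor: α = {c a, a b}, β = {a, c b, a Factor a}. Rewrite as Factor → β Factor1 and Factor1 → α Factor1 | ε.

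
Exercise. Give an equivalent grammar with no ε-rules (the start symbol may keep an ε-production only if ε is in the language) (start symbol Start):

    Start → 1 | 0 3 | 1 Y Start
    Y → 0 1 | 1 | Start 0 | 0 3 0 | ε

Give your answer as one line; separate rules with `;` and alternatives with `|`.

Start → 1 | 0 3 | 1 Y Start | 1 Start; Y → 0 1 | 1 | Start 0 | 0 3 0

The nullable symbols are {Y}.
ε ∉ L(G), so no ε-production is kept.
For each production, add variants omitting each subset of nullable occurrences: Start → 1 Y Start gives 1 Y Start | 1 Start.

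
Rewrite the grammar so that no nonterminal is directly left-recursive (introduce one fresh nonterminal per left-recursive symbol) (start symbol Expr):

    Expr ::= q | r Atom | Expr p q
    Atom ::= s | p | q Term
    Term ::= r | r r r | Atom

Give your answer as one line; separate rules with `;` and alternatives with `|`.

Left recursion appears on Expr.
For Expr: α = {p q}, β = {q, r Atom}. Rewrite as Expr → β Expr1 and Expr1 → α Expr1 | ε.

Expr ::= q Expr1 | r Atom Expr1; Atom ::= s | p | q Term; Term ::= r | r r r | Atom; Expr1 ::= p q Expr1 | ε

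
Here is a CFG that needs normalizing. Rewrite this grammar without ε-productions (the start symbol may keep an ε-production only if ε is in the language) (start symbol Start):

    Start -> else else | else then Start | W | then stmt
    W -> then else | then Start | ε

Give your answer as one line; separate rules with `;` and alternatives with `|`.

Start -> else else | else then Start | else then | W | then stmt | ε; W -> then else | then Start | then

Nullable set = {Start, W}.
ε ∈ L(G) since Start is nullable, so keep Start → ε.
For each production, add variants omitting each subset of nullable occurrences: Start → else then Start gives else then Start | else then. W → then Start gives then Start | then.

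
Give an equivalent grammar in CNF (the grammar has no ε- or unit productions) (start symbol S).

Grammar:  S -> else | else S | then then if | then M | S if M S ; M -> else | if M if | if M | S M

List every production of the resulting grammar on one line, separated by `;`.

Introduce a nonterminal for each terminal appearing in a rule of length ≥ 2: X1 → else, X2 → then, X3 → if.
Binarize each right-hand side of length ≥ 3 by chaining fresh nonterminals (Y1, Y2, …): affected rules were S → X2 X2 X3; S → S X3 M S; M → X3 M X3.

S -> else | X1 S | X2 Y1 | X2 M | S Y2; M -> else | X3 Y4 | X3 M | S M; X1 -> else; X2 -> then; X3 -> if; Y1 -> X2 X3; Y2 -> X3 Y3; Y3 -> M S; Y4 -> M X3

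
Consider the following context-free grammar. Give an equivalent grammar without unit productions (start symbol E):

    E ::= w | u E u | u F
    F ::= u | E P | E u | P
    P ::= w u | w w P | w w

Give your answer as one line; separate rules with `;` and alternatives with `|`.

Unit pairs: F ⇒* {P}.
Replace each nonterminal's rules with the union of the non-unit rules of every nonterminal it unit-derives.

E ::= w | u E u | u F; F ::= u | E P | E u | w u | w w P | w w; P ::= w u | w w P | w w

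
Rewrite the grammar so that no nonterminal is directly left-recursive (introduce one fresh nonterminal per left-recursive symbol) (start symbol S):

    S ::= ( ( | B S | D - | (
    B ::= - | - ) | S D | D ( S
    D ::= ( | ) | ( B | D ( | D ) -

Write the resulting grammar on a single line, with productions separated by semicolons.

Directly left-recursive nonterminal: D.
For D: α = {(, ) -}, β = {(, ), ( B}. Rewrite as D → β D' and D' → α D' | ε.

S ::= ( ( | B S | D - | (; B ::= - | - ) | S D | D ( S; D ::= ( D' | ) D' | ( B D'; D' ::= ( D' | ) - D' | ε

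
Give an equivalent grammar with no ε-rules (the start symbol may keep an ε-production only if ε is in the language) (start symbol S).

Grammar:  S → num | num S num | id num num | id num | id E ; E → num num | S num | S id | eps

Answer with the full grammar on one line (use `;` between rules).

The nullable symbols are {E}.
ε ∉ L(G), so no ε-production is kept.
Expand every rule over subsets of its nullable positions: S → id E gives id E | id.

S → num | num S num | id num num | id num | id E | id; E → num num | S num | S id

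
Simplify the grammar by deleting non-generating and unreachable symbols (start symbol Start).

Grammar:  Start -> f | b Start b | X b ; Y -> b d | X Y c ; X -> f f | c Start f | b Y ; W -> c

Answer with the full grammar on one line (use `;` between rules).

Generating nonterminals: {Start, W, X, Y}.
Reachable from Start after that: {Start, X, Y}.
Removed useless symbols: {W} and every production mentioning them.

Start -> f | b Start b | X b; Y -> b d | X Y c; X -> f f | c Start f | b Y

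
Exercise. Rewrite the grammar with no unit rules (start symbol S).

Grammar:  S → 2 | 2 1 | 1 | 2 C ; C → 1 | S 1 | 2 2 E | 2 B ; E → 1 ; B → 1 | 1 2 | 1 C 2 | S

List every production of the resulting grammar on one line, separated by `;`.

Unit pairs: B ⇒* {S}.
Replace each nonterminal's rules with the union of the non-unit rules of every nonterminal it unit-derives.

S → 2 | 2 1 | 1 | 2 C; C → 1 | S 1 | 2 2 E | 2 B; E → 1; B → 1 | 1 2 | 1 C 2 | 2 | 2 1 | 2 C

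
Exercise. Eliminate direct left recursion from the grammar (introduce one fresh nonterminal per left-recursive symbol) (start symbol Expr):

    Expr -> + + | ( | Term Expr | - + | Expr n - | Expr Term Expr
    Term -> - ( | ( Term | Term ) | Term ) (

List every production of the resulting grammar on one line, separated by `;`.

Expr -> + + Expr1 | ( Expr1 | Term Expr Expr1 | - + Expr1; Term -> - ( Term1 | ( Term Term1; Expr1 -> n - Expr1 | Term Expr Expr1 | epsilon; Term1 -> ) Term1 | ) ( Term1 | epsilon

Directly left-recursive nonterminals: Expr, Term.
For Expr: α = {n -, Term Expr}, β = {+ +, (, Term Expr, - +}. Rewrite as Expr → β Expr1 and Expr1 → α Expr1 | ε.
For Term: α = {), ) (}, β = {- (, ( Term}. Rewrite as Term → β Term1 and Term1 → α Term1 | ε.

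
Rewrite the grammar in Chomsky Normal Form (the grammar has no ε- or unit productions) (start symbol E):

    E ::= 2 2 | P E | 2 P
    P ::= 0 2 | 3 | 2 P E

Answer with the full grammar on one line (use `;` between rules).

E ::= X1 X1 | P E | X1 P; P ::= X2 X1 | 3 | X1 Y1; X1 ::= 2; X2 ::= 0; Y1 ::= P E

Introduce a nonterminal for each terminal appearing in a rule of length ≥ 2: X1 → 2, X2 → 0.
Binarize each right-hand side of length ≥ 3 by chaining fresh nonterminals (Y1, Y2, …): affected rules were P → X1 P E.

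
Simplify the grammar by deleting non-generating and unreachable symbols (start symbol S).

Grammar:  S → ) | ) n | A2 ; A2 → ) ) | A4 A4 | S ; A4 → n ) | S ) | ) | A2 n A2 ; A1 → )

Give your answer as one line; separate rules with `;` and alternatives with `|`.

Generating nonterminals: {A1, A2, A4, S}.
Reachable from S after that: {A2, A4, S}.
Removed useless symbols: {A1} and every production mentioning them.

S → ) | ) n | A2; A2 → ) ) | A4 A4 | S; A4 → n ) | S ) | ) | A2 n A2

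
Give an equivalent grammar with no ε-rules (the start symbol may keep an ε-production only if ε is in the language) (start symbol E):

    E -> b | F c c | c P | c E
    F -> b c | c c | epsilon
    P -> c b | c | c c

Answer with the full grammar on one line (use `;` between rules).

E -> b | F c c | c c | c P | c E; F -> b c | c c; P -> c b | c | c c

Nullable nonterminals: {F}.
ε ∉ L(G), so no ε-production is kept.
Expand every rule over subsets of its nullable positions: E → F c c gives F c c | c c.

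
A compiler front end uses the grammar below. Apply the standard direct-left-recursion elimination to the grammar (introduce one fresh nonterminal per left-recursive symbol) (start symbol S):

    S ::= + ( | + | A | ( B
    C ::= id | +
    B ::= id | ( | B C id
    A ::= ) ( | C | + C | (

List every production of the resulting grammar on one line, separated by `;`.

Directly left-recursive nonterminal: B.
For B: α = {C id}, β = {id, (}. Rewrite as B → β B' and B' → α B' | ε.

S ::= + ( | + | A | ( B; C ::= id | +; B ::= id B' | ( B'; A ::= ) ( | C | + C | (; B' ::= C id B' | ε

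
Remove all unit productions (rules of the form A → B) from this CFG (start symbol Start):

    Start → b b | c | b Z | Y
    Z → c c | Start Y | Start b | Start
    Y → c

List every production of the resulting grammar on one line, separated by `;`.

Unit pairs: Start ⇒* {Y}; Z ⇒* {Start, Y}.
Replace each nonterminal's rules with the union of the non-unit rules of every nonterminal it unit-derives.

Start → b b | c | b Z; Z → c c | Start Y | Start b | b b | c | b Z; Y → c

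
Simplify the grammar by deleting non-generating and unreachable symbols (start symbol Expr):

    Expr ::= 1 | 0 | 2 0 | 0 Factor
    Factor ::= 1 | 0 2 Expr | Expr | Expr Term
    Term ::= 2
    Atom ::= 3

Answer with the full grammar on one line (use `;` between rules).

Generating nonterminals: {Atom, Expr, Factor, Term}.
Reachable from Expr after that: {Expr, Factor, Term}.
Removed useless symbols: {Atom} and every production mentioning them.

Expr ::= 1 | 0 | 2 0 | 0 Factor; Factor ::= 1 | 0 2 Expr | Expr | Expr Term; Term ::= 2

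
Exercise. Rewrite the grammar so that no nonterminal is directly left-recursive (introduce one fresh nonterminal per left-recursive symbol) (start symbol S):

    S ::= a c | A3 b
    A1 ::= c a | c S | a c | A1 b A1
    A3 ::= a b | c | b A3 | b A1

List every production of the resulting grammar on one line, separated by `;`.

A1 is directly left-recursive.
For A1: α = {b A1}, β = {c a, c S, a c}. Rewrite as A1 → β A1' and A1' → α A1' | ε.

S ::= a c | A3 b; A1 ::= c a A1' | c S A1' | a c A1'; A3 ::= a b | c | b A3 | b A1; A1' ::= b A1 A1' | ε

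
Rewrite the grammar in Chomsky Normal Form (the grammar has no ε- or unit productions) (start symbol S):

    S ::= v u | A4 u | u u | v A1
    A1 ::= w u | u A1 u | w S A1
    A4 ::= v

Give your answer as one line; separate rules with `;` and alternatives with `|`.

S ::= X1 X2 | A4 X2 | X2 X2 | X1 A1; A1 ::= X3 X2 | X2 Y1 | X3 Y2; A4 ::= v; X1 ::= v; X2 ::= u; X3 ::= w; Y1 ::= A1 X2; Y2 ::= S A1

Introduce a nonterminal for each terminal appearing in a rule of length ≥ 2: X1 → v, X2 → u, X3 → w.
Binarize each right-hand side of length ≥ 3 by chaining fresh nonterminals (Y1, Y2, …): affected rules were A1 → X2 A1 X2; A1 → X3 S A1.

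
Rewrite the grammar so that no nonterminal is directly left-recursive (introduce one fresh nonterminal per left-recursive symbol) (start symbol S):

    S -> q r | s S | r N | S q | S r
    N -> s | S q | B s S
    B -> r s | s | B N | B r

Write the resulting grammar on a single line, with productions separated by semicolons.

S -> q r S' | s S S' | r N S'; N -> s | S q | B s S; B -> r s B' | s B'; S' -> q S' | r S' | ε; B' -> N B' | r B' | ε

Directly left-recursive nonterminals: S, B.
For S: α = {q, r}, β = {q r, s S, r N}. Rewrite as S → β S' and S' → α S' | ε.
For B: α = {N, r}, β = {r s, s}. Rewrite as B → β B' and B' → α B' | ε.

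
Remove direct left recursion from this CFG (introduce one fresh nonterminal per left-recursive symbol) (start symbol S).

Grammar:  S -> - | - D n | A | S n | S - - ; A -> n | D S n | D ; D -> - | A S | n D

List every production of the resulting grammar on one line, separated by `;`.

S -> - S' | - D n S' | A S'; A -> n | D S n | D; D -> - | A S | n D; S' -> n S' | - - S' | eps

Directly left-recursive nonterminal: S.
For S: α = {n, - -}, β = {-, - D n, A}. Rewrite as S → β S' and S' → α S' | ε.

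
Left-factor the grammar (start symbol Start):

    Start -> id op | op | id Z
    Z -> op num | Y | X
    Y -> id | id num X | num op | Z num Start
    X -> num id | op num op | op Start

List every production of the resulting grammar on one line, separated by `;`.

Start has alternatives sharing prefix 'id': factor to Start → id Start1 with Start1 → op | Z.
Y has alternatives sharing prefix 'id': factor to Y → id Y1 with Y1 → ε | num X.
X has alternatives sharing prefix 'op': factor to X → op X1 with X1 → num op | Start.

Start -> op | id Start1; Z -> op num | Y | X; Y -> num op | Z num Start | id Y1; X -> num id | op X1; Start1 -> op | Z; Y1 -> eps | num X; X1 -> num op | Start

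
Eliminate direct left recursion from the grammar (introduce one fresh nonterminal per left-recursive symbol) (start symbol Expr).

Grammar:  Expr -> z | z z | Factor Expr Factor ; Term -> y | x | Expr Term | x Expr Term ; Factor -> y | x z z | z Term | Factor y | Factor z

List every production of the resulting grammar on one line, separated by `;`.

Expr -> z | z z | Factor Expr Factor; Term -> y | x | Expr Term | x Expr Term; Factor -> y Factor1 | x z z Factor1 | z Term Factor1; Factor1 -> y Factor1 | z Factor1 | eps

Factor is directly left-recursive.
For Factor: α = {y, z}, β = {y, x z z, z Term}. Rewrite as Factor → β Factor1 and Factor1 → α Factor1 | ε.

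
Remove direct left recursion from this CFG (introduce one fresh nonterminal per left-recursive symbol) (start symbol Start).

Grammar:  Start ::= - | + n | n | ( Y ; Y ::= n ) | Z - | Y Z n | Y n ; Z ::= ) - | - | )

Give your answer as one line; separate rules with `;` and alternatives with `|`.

Start ::= - | + n | n | ( Y; Y ::= n ) Y1 | Z - Y1; Z ::= ) - | - | ); Y1 ::= Z n Y1 | n Y1 | eps

Left recursion appears on Y.
For Y: α = {Z n, n}, β = {n ), Z -}. Rewrite as Y → β Y1 and Y1 → α Y1 | ε.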